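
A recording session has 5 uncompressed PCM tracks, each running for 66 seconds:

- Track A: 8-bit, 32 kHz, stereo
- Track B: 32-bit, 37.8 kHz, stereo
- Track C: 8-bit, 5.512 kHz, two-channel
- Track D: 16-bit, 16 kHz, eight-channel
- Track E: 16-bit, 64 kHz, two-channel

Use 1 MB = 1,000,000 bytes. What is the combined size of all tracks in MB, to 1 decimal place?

58.7 MB

Track A: 32,000 × 66 × 1 × 2 = 4,224,000 bytes.
Track B: 37,800 × 66 × 4 × 2 = 19,958,400 bytes.
Track C: 5,512 × 66 × 1 × 2 = 727,584 bytes.
Track D: 16,000 × 66 × 2 × 8 = 16,896,000 bytes.
Track E: 64,000 × 66 × 2 × 2 = 16,896,000 bytes.
Total = 58,701,984 bytes = 58.7 MB.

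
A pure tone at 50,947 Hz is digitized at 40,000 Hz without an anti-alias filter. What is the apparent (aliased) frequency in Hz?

10,947 Hz

Nyquist = 40,000/2 = 20,000 Hz; 50,947 Hz exceeds it.
Alias = |50,947 − 1×40,000| = |50,947 − 40,000| = 10,947 Hz.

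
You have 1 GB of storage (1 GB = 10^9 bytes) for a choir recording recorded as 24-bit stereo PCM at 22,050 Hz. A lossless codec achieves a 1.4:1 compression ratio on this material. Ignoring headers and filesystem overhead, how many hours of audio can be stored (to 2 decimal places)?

2.94 hours

Uncompressed byte rate = 22,050 × 3 × 2 = 132,300 bytes/s.
After 1.4:1 compression, effective rate ≈ 94500 bytes/s.
Capacity = 1 × 1,000,000,000 = 1,000,000,000 bytes.
1,000,000,000 / effective rate ≈ 10582.01 s → 2.94 hours.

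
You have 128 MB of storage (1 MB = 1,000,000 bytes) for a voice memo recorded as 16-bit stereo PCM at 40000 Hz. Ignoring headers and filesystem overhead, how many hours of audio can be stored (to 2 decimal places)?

0.22 hours

Uncompressed byte rate = 40,000 × 2 × 2 = 160,000 bytes/s.
Capacity = 128 × 1,000,000 = 128,000,000 bytes.
128,000,000 / 160,000 ≈ 800 s → 0.22 hours.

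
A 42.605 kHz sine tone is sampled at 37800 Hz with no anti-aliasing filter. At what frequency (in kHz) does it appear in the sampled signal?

4.805 kHz

Nyquist = 37,800/2 = 18,900 Hz; 42,605 Hz exceeds it.
Alias = |42,605 − 1×37,800| = |42,605 − 37,800| = 4,805 Hz = 4.805 kHz.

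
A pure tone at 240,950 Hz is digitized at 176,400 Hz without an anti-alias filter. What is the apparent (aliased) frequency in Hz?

64,550 Hz

Nyquist = 176,400/2 = 88,200 Hz; 240,950 Hz exceeds it.
Alias = |240,950 − 1×176,400| = |240,950 − 176,400| = 64,550 Hz.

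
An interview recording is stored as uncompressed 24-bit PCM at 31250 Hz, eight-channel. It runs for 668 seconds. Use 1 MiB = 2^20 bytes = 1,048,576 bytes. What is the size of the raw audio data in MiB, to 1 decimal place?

477.8 MiB

Bytes = 31,250 samples/s × 668 s × 3 bytes/sample × 8 ch = 501,000,000 bytes.
501,000,000 / 1,048,576 = 477.8 MiB.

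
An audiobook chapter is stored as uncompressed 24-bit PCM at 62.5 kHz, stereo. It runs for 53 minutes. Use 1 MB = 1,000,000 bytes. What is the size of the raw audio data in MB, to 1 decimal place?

1192.5 MB

Duration = 53 minutes = 3,180 s.
Bytes = 62,500 samples/s × 3,180 s × 3 bytes/sample × 2 ch = 1,192,500,000 bytes.
1,192,500,000 / 1,000,000 = 1192.5 MB.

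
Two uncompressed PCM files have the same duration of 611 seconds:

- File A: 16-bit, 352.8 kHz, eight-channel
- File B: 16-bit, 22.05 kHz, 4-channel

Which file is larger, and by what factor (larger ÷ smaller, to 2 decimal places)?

File A: 352,800 × 2 × 8 = 5,644,800 bytes/s.
File B: 22,050 × 2 × 4 = 176,400 bytes/s.
File A is larger; ratio = 3,448,972,800 / 107,780,400 = 32.00.

File A, by a factor of 32.00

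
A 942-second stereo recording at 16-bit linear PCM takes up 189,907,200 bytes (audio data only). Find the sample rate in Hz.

50,400 Hz

Bytes = sample_rate × seconds × bytes_per_sample × channels.
sample_rate = 189,907,200 / (942 × 2 × 2) = 189,907,200 / 3,768 = 50,400 Hz.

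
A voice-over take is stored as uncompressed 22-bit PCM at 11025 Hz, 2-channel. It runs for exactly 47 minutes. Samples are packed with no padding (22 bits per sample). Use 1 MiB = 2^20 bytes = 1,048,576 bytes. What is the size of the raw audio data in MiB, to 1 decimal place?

163.1 MiB

Duration = exactly 47 minutes = 2,820 s.
Bits = 11,025 × 2,820 × 22 × 2 = 1,367,982,000 bits = 170,997,750 bytes.
170,997,750 / 1,048,576 = 163.1 MiB.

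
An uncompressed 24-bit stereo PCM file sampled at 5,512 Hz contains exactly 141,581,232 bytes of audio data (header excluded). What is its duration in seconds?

4,281 seconds

Byte rate = 5,512 × 3 × 2 = 33,072 bytes/s.
Duration = 141,581,232 / 33,072 = 4,281 s.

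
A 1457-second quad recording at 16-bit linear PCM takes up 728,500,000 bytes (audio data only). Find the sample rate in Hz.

Bytes = sample_rate × seconds × bytes_per_sample × channels.
sample_rate = 728,500,000 / (1,457 × 2 × 4) = 728,500,000 / 11,656 = 62,500 Hz.

62,500 Hz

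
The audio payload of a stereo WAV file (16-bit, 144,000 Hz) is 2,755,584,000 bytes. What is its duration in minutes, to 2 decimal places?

Byte rate = 144,000 × 2 × 2 = 576,000 bytes/s.
Duration = 2,755,584,000 / 576,000 = 4,784 s.
4,784 s / 60 = 79.73 minutes.

79.73 minutes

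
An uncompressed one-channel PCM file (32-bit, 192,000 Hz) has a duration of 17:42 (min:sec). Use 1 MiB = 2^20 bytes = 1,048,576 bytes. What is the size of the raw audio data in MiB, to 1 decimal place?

777.8 MiB

Duration = 17:42 (min:sec) = 1,062 s.
Bytes = 192,000 samples/s × 1,062 s × 4 bytes/sample × 1 ch = 815,616,000 bytes.
815,616,000 / 1,048,576 = 777.8 MiB.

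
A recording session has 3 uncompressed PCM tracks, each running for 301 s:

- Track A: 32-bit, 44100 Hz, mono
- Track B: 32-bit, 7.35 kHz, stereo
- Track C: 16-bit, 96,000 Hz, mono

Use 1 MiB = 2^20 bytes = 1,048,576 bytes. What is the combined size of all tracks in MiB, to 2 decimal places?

122.63 MiB

Track A: 44,100 × 301 × 4 × 1 = 53,096,400 bytes.
Track B: 7,350 × 301 × 4 × 2 = 17,698,800 bytes.
Track C: 96,000 × 301 × 2 × 1 = 57,792,000 bytes.
Total = 128,587,200 bytes = 122.63 MiB.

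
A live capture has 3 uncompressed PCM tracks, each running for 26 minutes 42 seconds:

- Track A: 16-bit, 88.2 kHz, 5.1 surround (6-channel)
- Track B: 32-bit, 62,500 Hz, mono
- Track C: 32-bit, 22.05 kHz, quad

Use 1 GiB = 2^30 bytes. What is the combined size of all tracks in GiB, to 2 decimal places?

2.48 GiB

26 minutes 42 seconds = 1,602 s.
Track A: 88,200 × 1,602 × 2 × 6 = 1,695,556,800 bytes.
Track B: 62,500 × 1,602 × 4 × 1 = 400,500,000 bytes.
Track C: 22,050 × 1,602 × 4 × 4 = 565,185,600 bytes.
Total = 2,661,242,400 bytes = 2.48 GiB.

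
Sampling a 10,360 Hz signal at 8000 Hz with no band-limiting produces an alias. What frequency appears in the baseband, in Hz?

Nyquist = 8,000/2 = 4,000 Hz; 10,360 Hz exceeds it.
Alias = |10,360 − 1×8,000| = |10,360 − 8,000| = 2,360 Hz.

2,360 Hz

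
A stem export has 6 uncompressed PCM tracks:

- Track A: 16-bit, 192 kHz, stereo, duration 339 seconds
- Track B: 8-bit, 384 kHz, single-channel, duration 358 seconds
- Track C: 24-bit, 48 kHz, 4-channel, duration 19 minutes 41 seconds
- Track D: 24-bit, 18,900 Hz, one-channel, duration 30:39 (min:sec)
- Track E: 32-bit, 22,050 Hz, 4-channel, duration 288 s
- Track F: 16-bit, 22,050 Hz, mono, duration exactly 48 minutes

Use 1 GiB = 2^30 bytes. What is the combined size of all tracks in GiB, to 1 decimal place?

1.3 GiB

Track A: 192,000 × 339 × 2 × 2 = 260,352,000 bytes.
Track B: 384,000 × 358 × 1 × 1 = 137,472,000 bytes.
Track C: 19 minutes 41 seconds = 1,181 s; 48,000 × 1,181 × 3 × 4 = 680,256,000 bytes.
Track D: 30:39 (min:sec) = 1,839 s; 18,900 × 1,839 × 3 × 1 = 104,271,300 bytes.
Track E: 22,050 × 288 × 4 × 4 = 101,606,400 bytes.
Track F: exactly 48 minutes = 2,880 s; 22,050 × 2,880 × 2 × 1 = 127,008,000 bytes.
Total = 1,410,965,700 bytes = 1.3 GiB.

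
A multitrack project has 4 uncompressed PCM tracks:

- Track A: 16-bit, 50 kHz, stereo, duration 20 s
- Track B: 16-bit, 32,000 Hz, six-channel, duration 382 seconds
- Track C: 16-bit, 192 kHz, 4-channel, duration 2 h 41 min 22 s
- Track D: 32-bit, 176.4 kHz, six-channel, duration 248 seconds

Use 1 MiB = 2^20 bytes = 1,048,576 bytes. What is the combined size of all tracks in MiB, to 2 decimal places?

Track A: 50,000 × 20 × 2 × 2 = 4,000,000 bytes.
Track B: 32,000 × 382 × 2 × 6 = 146,688,000 bytes.
Track C: 2 h 41 min 22 s = 9,682 s; 192,000 × 9,682 × 2 × 4 = 14,871,552,000 bytes.
Track D: 176,400 × 248 × 4 × 6 = 1,049,932,800 bytes.
Total = 16,072,172,800 bytes = 15327.62 MiB.

15327.62 MiB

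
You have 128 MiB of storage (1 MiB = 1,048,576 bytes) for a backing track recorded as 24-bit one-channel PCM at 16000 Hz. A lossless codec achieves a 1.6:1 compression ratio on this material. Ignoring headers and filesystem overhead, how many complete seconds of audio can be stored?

Uncompressed byte rate = 16,000 × 3 × 1 = 48,000 bytes/s.
After 1.6:1 compression, effective rate ≈ 30000 bytes/s.
Capacity = 128 × 1,048,576 = 134,217,728 bytes.
134,217,728 / effective rate ≈ 4473.92 s → 4,473 seconds.

4,473 seconds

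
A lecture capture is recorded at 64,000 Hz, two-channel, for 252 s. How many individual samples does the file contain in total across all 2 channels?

64,000 × 252 s × 2 ch = 32,256,000 samples.

32,256,000 samples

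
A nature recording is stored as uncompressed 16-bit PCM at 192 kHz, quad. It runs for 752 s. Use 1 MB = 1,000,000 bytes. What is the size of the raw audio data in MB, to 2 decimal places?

Bytes = 192,000 samples/s × 752 s × 2 bytes/sample × 4 ch = 1,155,072,000 bytes.
1,155,072,000 / 1,000,000 = 1155.07 MB.

1155.07 MB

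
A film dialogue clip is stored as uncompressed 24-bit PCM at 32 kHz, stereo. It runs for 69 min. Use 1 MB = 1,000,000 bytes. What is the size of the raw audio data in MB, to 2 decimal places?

794.88 MB

Duration = 69 min = 4,140 s.
Bytes = 32,000 samples/s × 4,140 s × 3 bytes/sample × 2 ch = 794,880,000 bytes.
794,880,000 / 1,000,000 = 794.88 MB.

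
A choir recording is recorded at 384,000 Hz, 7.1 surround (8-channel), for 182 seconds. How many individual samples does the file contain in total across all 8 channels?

384,000 × 182 s × 8 ch = 559,104,000 samples.

559,104,000 samples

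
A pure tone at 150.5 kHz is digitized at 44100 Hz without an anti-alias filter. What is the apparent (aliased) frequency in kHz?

18.2 kHz

Nyquist = 44,100/2 = 22,050 Hz; 150,500 Hz exceeds it.
Alias = |150,500 − 3×44,100| = |150,500 − 132,300| = 18,200 Hz = 18.2 kHz.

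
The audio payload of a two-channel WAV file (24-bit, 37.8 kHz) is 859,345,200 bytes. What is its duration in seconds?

Byte rate = 37,800 × 3 × 2 = 226,800 bytes/s.
Duration = 859,345,200 / 226,800 = 3,789 s.

3,789 seconds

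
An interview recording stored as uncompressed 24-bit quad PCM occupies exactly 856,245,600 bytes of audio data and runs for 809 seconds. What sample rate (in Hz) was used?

88,200 Hz

Bytes = sample_rate × seconds × bytes_per_sample × channels.
sample_rate = 856,245,600 / (809 × 3 × 4) = 856,245,600 / 9,708 = 88,200 Hz.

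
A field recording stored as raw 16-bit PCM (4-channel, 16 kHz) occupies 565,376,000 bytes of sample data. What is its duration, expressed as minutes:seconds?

Byte rate = 16,000 × 2 × 4 = 128,000 bytes/s.
Duration = 565,376,000 / 128,000 = 4,417 s.
4,417 s = 73:37.

73:37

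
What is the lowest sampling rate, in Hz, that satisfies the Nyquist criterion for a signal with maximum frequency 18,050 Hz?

Minimum sample rate = 2 × 18,050 Hz = 36,100 Hz.

36,100 Hz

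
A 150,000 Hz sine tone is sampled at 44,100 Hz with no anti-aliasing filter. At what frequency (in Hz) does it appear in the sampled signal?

17,700 Hz

Nyquist = 44,100/2 = 22,050 Hz; 150,000 Hz exceeds it.
Alias = |150,000 − 3×44,100| = |150,000 − 132,300| = 17,700 Hz.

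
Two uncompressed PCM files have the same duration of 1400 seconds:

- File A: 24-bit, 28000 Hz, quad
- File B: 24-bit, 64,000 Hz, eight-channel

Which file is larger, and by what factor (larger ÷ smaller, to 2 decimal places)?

File A: 28,000 × 3 × 4 = 336,000 bytes/s.
File B: 64,000 × 3 × 8 = 1,536,000 bytes/s.
File B is larger; ratio = 2,150,400,000 / 470,400,000 = 4.57.

File B, by a factor of 4.57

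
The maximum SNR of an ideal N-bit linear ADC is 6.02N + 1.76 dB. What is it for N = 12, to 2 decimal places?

6.02 × 12 + 1.76 = 74.00 dB.

74.00 dB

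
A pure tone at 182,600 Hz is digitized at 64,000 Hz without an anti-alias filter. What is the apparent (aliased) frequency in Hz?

Nyquist = 64,000/2 = 32,000 Hz; 182,600 Hz exceeds it.
Alias = |182,600 − 3×64,000| = |182,600 − 192,000| = 9,400 Hz.

9,400 Hz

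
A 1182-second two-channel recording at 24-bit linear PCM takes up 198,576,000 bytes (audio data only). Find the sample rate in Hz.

28,000 Hz

Bytes = sample_rate × seconds × bytes_per_sample × channels.
sample_rate = 198,576,000 / (1,182 × 3 × 2) = 198,576,000 / 7,092 = 28,000 Hz.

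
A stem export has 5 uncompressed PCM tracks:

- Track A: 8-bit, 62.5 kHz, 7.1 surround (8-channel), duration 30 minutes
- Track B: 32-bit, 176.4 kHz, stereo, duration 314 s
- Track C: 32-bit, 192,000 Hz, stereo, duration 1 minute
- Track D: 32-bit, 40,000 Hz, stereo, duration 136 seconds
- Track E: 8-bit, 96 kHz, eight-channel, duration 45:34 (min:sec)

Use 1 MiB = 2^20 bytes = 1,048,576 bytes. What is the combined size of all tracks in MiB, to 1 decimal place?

Track A: 30 minutes = 1,800 s; 62,500 × 1,800 × 1 × 8 = 900,000,000 bytes.
Track B: 176,400 × 314 × 4 × 2 = 443,116,800 bytes.
Track C: 1 minute = 60 s; 192,000 × 60 × 4 × 2 = 92,160,000 bytes.
Track D: 40,000 × 136 × 4 × 2 = 43,520,000 bytes.
Track E: 45:34 (min:sec) = 2,734 s; 96,000 × 2,734 × 1 × 8 = 2,099,712,000 bytes.
Total = 3,578,508,800 bytes = 3412.7 MiB.

3412.7 MiB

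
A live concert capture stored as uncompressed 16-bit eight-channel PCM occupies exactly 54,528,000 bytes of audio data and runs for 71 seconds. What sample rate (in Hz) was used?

48,000 Hz

Bytes = sample_rate × seconds × bytes_per_sample × channels.
sample_rate = 54,528,000 / (71 × 2 × 8) = 54,528,000 / 1,136 = 48,000 Hz.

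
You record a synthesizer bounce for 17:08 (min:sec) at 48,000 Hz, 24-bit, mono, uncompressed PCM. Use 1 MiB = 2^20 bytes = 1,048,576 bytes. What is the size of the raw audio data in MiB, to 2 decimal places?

Duration = 17:08 (min:sec) = 1,028 s.
Bytes = 48,000 samples/s × 1,028 s × 3 bytes/sample × 1 ch = 148,032,000 bytes.
148,032,000 / 1,048,576 = 141.17 MiB.

141.17 MiB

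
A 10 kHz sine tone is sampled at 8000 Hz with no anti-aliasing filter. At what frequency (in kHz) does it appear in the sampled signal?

2 kHz

Nyquist = 8,000/2 = 4,000 Hz; 10,000 Hz exceeds it.
Alias = |10,000 − 1×8,000| = |10,000 − 8,000| = 2,000 Hz = 2 kHz.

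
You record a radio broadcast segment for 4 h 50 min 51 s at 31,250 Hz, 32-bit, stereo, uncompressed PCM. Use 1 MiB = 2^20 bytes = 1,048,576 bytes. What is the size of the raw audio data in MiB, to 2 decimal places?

Duration = 4 h 50 min 51 s = 17,451 s.
Bytes = 31,250 samples/s × 17,451 s × 4 bytes/sample × 2 ch = 4,362,750,000 bytes.
4,362,750,000 / 1,048,576 = 4160.64 MiB.

4160.64 MiB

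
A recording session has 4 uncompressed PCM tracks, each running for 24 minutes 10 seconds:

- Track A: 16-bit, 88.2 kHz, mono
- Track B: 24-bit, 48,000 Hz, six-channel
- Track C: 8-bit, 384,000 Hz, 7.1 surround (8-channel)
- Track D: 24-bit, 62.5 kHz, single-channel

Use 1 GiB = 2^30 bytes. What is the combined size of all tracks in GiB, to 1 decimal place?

24 minutes 10 seconds = 1,450 s.
Track A: 88,200 × 1,450 × 2 × 1 = 255,780,000 bytes.
Track B: 48,000 × 1,450 × 3 × 6 = 1,252,800,000 bytes.
Track C: 384,000 × 1,450 × 1 × 8 = 4,454,400,000 bytes.
Track D: 62,500 × 1,450 × 3 × 1 = 271,875,000 bytes.
Total = 6,234,855,000 bytes = 5.8 GiB.

5.8 GiB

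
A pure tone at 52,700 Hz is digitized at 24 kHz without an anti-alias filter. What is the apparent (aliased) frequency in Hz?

4,700 Hz

Nyquist = 24,000/2 = 12,000 Hz; 52,700 Hz exceeds it.
Alias = |52,700 − 2×24,000| = |52,700 − 48,000| = 4,700 Hz.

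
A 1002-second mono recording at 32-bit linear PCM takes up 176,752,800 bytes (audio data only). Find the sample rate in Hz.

Bytes = sample_rate × seconds × bytes_per_sample × channels.
sample_rate = 176,752,800 / (1,002 × 4 × 1) = 176,752,800 / 4,008 = 44,100 Hz.

44,100 Hz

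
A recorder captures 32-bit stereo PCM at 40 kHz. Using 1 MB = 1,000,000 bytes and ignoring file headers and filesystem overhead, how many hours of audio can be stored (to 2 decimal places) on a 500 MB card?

0.43 hours

Uncompressed byte rate = 40,000 × 4 × 2 = 320,000 bytes/s.
Capacity = 500 × 1,000,000 = 500,000,000 bytes.
500,000,000 / 320,000 ≈ 1562.5 s → 0.43 hours.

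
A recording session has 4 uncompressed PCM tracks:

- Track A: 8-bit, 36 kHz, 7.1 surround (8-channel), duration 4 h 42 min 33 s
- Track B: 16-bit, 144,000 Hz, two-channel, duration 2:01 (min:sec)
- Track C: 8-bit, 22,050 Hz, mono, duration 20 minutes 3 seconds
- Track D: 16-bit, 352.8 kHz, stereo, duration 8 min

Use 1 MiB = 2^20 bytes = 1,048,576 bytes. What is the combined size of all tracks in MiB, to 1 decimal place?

Track A: 4 h 42 min 33 s = 16,953 s; 36,000 × 16,953 × 1 × 8 = 4,882,464,000 bytes.
Track B: 2:01 (min:sec) = 121 s; 144,000 × 121 × 2 × 2 = 69,696,000 bytes.
Track C: 20 minutes 3 seconds = 1,203 s; 22,050 × 1,203 × 1 × 1 = 26,526,150 bytes.
Track D: 8 min = 480 s; 352,800 × 480 × 2 × 2 = 677,376,000 bytes.
Total = 5,656,062,150 bytes = 5394.0 MiB.

5394.0 MiB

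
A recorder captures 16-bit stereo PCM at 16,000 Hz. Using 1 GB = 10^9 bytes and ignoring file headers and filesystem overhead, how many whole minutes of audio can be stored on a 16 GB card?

4,166 minutes

Uncompressed byte rate = 16,000 × 2 × 2 = 64,000 bytes/s.
Capacity = 16 × 1,000,000,000 = 16,000,000,000 bytes.
16,000,000,000 / 64,000 ≈ 250000 s → 4,166 minutes.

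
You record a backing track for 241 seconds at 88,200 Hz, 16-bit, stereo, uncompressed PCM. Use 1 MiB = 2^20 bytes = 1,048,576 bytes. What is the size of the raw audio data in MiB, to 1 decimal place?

Bytes = 88,200 samples/s × 241 s × 2 bytes/sample × 2 ch = 85,024,800 bytes.
85,024,800 / 1,048,576 = 81.1 MiB.

81.1 MiB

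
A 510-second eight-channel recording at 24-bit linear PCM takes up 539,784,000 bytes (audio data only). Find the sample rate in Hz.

Bytes = sample_rate × seconds × bytes_per_sample × channels.
sample_rate = 539,784,000 / (510 × 3 × 8) = 539,784,000 / 12,240 = 44,100 Hz.

44,100 Hz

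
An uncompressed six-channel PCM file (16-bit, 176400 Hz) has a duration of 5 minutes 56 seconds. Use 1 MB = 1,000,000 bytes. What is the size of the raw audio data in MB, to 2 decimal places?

753.58 MB

Duration = 5 minutes 56 seconds = 356 s.
Bytes = 176,400 samples/s × 356 s × 2 bytes/sample × 6 ch = 753,580,800 bytes.
753,580,800 / 1,000,000 = 753.58 MB.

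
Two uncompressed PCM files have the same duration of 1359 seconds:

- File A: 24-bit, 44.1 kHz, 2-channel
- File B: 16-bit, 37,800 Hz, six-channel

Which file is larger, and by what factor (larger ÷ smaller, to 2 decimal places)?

File A: 44,100 × 3 × 2 = 264,600 bytes/s.
File B: 37,800 × 2 × 6 = 453,600 bytes/s.
File B is larger; ratio = 616,442,400 / 359,591,400 = 1.71.

File B, by a factor of 1.71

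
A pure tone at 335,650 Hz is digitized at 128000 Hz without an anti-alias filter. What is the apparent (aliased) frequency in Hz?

48,350 Hz

Nyquist = 128,000/2 = 64,000 Hz; 335,650 Hz exceeds it.
Alias = |335,650 − 3×128,000| = |335,650 − 384,000| = 48,350 Hz.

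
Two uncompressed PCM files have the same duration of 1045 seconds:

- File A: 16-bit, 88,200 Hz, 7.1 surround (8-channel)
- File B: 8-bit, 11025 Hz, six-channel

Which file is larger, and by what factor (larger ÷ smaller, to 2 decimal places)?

File A, by a factor of 21.33

File A: 88,200 × 2 × 8 = 1,411,200 bytes/s.
File B: 11,025 × 1 × 6 = 66,150 bytes/s.
File A is larger; ratio = 1,474,704,000 / 69,126,750 = 21.33.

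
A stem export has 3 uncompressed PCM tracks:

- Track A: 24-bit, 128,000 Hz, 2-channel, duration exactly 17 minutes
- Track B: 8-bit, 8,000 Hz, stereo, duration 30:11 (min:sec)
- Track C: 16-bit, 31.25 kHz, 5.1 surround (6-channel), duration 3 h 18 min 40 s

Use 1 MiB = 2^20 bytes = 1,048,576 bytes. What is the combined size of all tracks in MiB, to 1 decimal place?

Track A: exactly 17 minutes = 1,020 s; 128,000 × 1,020 × 3 × 2 = 783,360,000 bytes.
Track B: 30:11 (min:sec) = 1,811 s; 8,000 × 1,811 × 1 × 2 = 28,976,000 bytes.
Track C: 3 h 18 min 40 s = 11,920 s; 31,250 × 11,920 × 2 × 6 = 4,470,000,000 bytes.
Total = 5,282,336,000 bytes = 5037.6 MiB.

5037.6 MiB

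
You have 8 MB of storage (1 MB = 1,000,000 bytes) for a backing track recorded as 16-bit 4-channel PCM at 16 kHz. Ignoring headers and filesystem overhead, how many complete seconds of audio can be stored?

62 seconds

Uncompressed byte rate = 16,000 × 2 × 4 = 128,000 bytes/s.
Capacity = 8 × 1,000,000 = 8,000,000 bytes.
8,000,000 / 128,000 ≈ 62.5 s → 62 seconds.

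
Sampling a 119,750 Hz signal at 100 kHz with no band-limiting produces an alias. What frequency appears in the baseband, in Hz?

Nyquist = 100,000/2 = 50,000 Hz; 119,750 Hz exceeds it.
Alias = |119,750 − 1×100,000| = |119,750 − 100,000| = 19,750 Hz.

19,750 Hz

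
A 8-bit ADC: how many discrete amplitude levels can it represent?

2^8 = 256.

256 levels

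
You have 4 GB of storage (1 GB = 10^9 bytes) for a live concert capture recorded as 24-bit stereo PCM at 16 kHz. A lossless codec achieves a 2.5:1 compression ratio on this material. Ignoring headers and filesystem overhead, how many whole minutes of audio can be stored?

1,736 minutes

Uncompressed byte rate = 16,000 × 3 × 2 = 96,000 bytes/s.
After 2.5:1 compression, effective rate ≈ 38400 bytes/s.
Capacity = 4 × 1,000,000,000 = 4,000,000,000 bytes.
4,000,000,000 / effective rate ≈ 104166.67 s → 1,736 minutes.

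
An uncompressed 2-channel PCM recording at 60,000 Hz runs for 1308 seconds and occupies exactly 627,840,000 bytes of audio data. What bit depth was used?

Bytes per sample = 627,840,000 / (60,000 × 1,308 × 2) = 627,840,000 / 156,960,000 = 4.
Bit depth = 4 × 8 = 32 bits.

32 bits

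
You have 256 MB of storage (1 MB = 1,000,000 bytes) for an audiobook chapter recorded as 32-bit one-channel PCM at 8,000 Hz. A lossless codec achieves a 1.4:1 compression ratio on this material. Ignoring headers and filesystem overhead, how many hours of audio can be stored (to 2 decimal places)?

3.11 hours

Uncompressed byte rate = 8,000 × 4 × 1 = 32,000 bytes/s.
After 1.4:1 compression, effective rate ≈ 22857.14 bytes/s.
Capacity = 256 × 1,000,000 = 256,000,000 bytes.
256,000,000 / effective rate ≈ 11200 s → 3.11 hours.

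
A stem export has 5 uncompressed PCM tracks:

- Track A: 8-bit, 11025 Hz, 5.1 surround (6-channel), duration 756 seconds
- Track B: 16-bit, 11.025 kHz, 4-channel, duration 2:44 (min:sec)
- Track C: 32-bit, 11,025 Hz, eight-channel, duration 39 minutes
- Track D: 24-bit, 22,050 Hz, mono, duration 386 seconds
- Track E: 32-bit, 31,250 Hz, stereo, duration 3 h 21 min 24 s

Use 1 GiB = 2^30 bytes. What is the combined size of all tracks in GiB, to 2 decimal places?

Track A: 11,025 × 756 × 1 × 6 = 50,009,400 bytes.
Track B: 2:44 (min:sec) = 164 s; 11,025 × 164 × 2 × 4 = 14,464,800 bytes.
Track C: 39 minutes = 2,340 s; 11,025 × 2,340 × 4 × 8 = 825,552,000 bytes.
Track D: 22,050 × 386 × 3 × 1 = 25,533,900 bytes.
Track E: 3 h 21 min 24 s = 12,084 s; 31,250 × 12,084 × 4 × 2 = 3,021,000,000 bytes.
Total = 3,936,560,100 bytes = 3.67 GiB.

3.67 GiB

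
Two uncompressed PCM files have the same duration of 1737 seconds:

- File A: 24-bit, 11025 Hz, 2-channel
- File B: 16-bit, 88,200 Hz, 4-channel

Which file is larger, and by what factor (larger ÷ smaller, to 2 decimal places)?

File B, by a factor of 10.67

File A: 11,025 × 3 × 2 = 66,150 bytes/s.
File B: 88,200 × 2 × 4 = 705,600 bytes/s.
File B is larger; ratio = 1,225,627,200 / 114,902,550 = 10.67.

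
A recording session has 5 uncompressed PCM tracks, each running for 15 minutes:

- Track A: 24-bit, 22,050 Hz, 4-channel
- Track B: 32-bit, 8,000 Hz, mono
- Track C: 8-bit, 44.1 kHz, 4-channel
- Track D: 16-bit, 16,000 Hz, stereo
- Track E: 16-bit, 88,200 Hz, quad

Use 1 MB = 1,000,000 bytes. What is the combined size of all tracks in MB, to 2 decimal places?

1118.34 MB

15 minutes = 900 s.
Track A: 22,050 × 900 × 3 × 4 = 238,140,000 bytes.
Track B: 8,000 × 900 × 4 × 1 = 28,800,000 bytes.
Track C: 44,100 × 900 × 1 × 4 = 158,760,000 bytes.
Track D: 16,000 × 900 × 2 × 2 = 57,600,000 bytes.
Track E: 88,200 × 900 × 2 × 4 = 635,040,000 bytes.
Total = 1,118,340,000 bytes = 1118.34 MB.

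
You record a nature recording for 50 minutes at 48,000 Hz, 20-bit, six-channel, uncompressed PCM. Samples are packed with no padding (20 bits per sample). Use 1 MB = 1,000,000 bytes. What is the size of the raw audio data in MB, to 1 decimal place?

2160.0 MB

Duration = 50 minutes = 3,000 s.
Bits = 48,000 × 3,000 × 20 × 6 = 17,280,000,000 bits = 2,160,000,000 bytes.
2,160,000,000 / 1,000,000 = 2160.0 MB.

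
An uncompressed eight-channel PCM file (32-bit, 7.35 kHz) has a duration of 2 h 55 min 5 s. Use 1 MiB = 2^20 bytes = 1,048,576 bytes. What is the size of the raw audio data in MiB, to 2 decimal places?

Duration = 2 h 55 min 5 s = 10,505 s.
Bytes = 7,350 samples/s × 10,505 s × 4 bytes/sample × 8 ch = 2,470,776,000 bytes.
2,470,776,000 / 1,048,576 = 2356.32 MiB.

2356.32 MiB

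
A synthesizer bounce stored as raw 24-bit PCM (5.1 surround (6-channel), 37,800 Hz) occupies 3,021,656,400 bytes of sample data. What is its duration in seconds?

Byte rate = 37,800 × 3 × 6 = 680,400 bytes/s.
Duration = 3,021,656,400 / 680,400 = 4,441 s.

4,441 seconds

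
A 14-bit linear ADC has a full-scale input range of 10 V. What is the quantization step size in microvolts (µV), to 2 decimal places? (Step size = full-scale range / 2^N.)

610.35 µV

10 V / 2^14 = 10 / 16,384 V = 610.35 µV.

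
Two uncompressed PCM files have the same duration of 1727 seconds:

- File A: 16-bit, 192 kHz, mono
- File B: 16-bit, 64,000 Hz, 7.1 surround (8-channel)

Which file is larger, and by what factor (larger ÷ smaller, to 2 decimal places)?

File B, by a factor of 2.67

File A: 192,000 × 2 × 1 = 384,000 bytes/s.
File B: 64,000 × 2 × 8 = 1,024,000 bytes/s.
File B is larger; ratio = 1,768,448,000 / 663,168,000 = 2.67.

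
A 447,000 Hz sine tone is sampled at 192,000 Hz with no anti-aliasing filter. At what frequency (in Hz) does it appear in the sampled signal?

63,000 Hz

Nyquist = 192,000/2 = 96,000 Hz; 447,000 Hz exceeds it.
Alias = |447,000 − 2×192,000| = |447,000 − 384,000| = 63,000 Hz.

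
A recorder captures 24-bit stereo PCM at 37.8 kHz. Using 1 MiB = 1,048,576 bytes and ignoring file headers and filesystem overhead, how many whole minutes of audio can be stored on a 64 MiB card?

4 minutes

Uncompressed byte rate = 37,800 × 3 × 2 = 226,800 bytes/s.
Capacity = 64 × 1,048,576 = 67,108,864 bytes.
67,108,864 / 226,800 ≈ 295.89 s → 4 minutes.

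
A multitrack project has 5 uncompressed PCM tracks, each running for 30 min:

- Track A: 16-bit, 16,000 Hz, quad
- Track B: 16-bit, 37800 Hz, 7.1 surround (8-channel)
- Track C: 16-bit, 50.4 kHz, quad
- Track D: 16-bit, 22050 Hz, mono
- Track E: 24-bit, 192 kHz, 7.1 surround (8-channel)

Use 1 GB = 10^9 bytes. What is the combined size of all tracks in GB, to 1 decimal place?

30 min = 1,800 s.
Track A: 16,000 × 1,800 × 2 × 4 = 230,400,000 bytes.
Track B: 37,800 × 1,800 × 2 × 8 = 1,088,640,000 bytes.
Track C: 50,400 × 1,800 × 2 × 4 = 725,760,000 bytes.
Track D: 22,050 × 1,800 × 2 × 1 = 79,380,000 bytes.
Track E: 192,000 × 1,800 × 3 × 8 = 8,294,400,000 bytes.
Total = 10,418,580,000 bytes = 10.4 GB.

10.4 GB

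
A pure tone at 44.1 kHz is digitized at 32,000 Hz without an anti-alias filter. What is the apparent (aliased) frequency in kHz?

Nyquist = 32,000/2 = 16,000 Hz; 44,100 Hz exceeds it.
Alias = |44,100 − 1×32,000| = |44,100 − 32,000| = 12,100 Hz = 12.1 kHz.

12.1 kHz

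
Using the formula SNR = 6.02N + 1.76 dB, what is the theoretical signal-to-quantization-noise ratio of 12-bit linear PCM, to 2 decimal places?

6.02 × 12 + 1.76 = 74.00 dB.

74.00 dB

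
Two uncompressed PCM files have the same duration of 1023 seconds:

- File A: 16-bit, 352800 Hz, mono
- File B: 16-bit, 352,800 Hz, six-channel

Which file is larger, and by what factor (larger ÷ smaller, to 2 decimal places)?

File B, by a factor of 6.00

File A: 352,800 × 2 × 1 = 705,600 bytes/s.
File B: 352,800 × 2 × 6 = 4,233,600 bytes/s.
File B is larger; ratio = 4,330,972,800 / 721,828,800 = 6.00.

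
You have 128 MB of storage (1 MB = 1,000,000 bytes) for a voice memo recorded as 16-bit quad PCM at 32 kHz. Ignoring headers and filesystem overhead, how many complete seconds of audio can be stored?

500 seconds

Uncompressed byte rate = 32,000 × 2 × 4 = 256,000 bytes/s.
Capacity = 128 × 1,000,000 = 128,000,000 bytes.
128,000,000 / 256,000 ≈ 500 s → 500 seconds.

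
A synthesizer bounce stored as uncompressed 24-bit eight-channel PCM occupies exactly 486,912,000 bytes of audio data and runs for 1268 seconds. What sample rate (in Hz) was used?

16,000 Hz

Bytes = sample_rate × seconds × bytes_per_sample × channels.
sample_rate = 486,912,000 / (1,268 × 3 × 8) = 486,912,000 / 30,432 = 16,000 Hz.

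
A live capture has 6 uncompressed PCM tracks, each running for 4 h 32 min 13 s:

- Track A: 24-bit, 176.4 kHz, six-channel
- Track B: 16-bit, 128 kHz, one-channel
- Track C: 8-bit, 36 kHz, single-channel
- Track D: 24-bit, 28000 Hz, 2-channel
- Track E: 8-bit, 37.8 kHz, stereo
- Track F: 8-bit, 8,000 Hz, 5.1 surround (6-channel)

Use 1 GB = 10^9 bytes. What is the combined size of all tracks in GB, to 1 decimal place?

4 h 32 min 13 s = 16,333 s.
Track A: 176,400 × 16,333 × 3 × 6 = 51,860,541,600 bytes.
Track B: 128,000 × 16,333 × 2 × 1 = 4,181,248,000 bytes.
Track C: 36,000 × 16,333 × 1 × 1 = 587,988,000 bytes.
Track D: 28,000 × 16,333 × 3 × 2 = 2,743,944,000 bytes.
Track E: 37,800 × 16,333 × 1 × 2 = 1,234,774,800 bytes.
Track F: 8,000 × 16,333 × 1 × 6 = 783,984,000 bytes.
Total = 61,392,480,400 bytes = 61.4 GB.

61.4 GB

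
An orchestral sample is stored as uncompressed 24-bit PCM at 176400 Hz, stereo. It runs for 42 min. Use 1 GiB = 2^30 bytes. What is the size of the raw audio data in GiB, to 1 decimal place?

2.5 GiB

Duration = 42 min = 2,520 s.
Bytes = 176,400 samples/s × 2,520 s × 3 bytes/sample × 2 ch = 2,667,168,000 bytes.
2,667,168,000 / 1,073,741,824 = 2.5 GiB.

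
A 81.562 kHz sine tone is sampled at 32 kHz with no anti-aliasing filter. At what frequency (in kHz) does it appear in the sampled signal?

14.438 kHz

Nyquist = 32,000/2 = 16,000 Hz; 81,562 Hz exceeds it.
Alias = |81,562 − 3×32,000| = |81,562 − 96,000| = 14,438 Hz = 14.438 kHz.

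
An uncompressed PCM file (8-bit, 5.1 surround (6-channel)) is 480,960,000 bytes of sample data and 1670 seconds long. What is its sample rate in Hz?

48,000 Hz

Bytes = sample_rate × seconds × bytes_per_sample × channels.
sample_rate = 480,960,000 / (1,670 × 1 × 6) = 480,960,000 / 10,020 = 48,000 Hz.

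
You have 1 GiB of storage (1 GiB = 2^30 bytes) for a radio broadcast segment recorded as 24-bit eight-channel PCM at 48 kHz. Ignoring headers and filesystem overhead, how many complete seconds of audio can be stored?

932 seconds

Uncompressed byte rate = 48,000 × 3 × 8 = 1,152,000 bytes/s.
Capacity = 1 × 1,073,741,824 = 1,073,741,824 bytes.
1,073,741,824 / 1,152,000 ≈ 932.07 s → 932 seconds.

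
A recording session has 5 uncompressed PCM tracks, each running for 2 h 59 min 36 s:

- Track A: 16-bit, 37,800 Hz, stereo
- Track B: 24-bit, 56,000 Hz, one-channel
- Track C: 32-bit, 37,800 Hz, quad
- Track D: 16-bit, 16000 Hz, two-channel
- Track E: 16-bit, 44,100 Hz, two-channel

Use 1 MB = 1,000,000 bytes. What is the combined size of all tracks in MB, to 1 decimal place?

12547.6 MB

2 h 59 min 36 s = 10,776 s.
Track A: 37,800 × 10,776 × 2 × 2 = 1,629,331,200 bytes.
Track B: 56,000 × 10,776 × 3 × 1 = 1,810,368,000 bytes.
Track C: 37,800 × 10,776 × 4 × 4 = 6,517,324,800 bytes.
Track D: 16,000 × 10,776 × 2 × 2 = 689,664,000 bytes.
Track E: 44,100 × 10,776 × 2 × 2 = 1,900,886,400 bytes.
Total = 12,547,574,400 bytes = 12547.6 MB.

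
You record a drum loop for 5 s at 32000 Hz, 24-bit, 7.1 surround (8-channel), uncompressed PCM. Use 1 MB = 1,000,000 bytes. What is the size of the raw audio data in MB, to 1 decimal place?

3.8 MB

Bytes = 32,000 samples/s × 5 s × 3 bytes/sample × 8 ch = 3,840,000 bytes.
3,840,000 / 1,000,000 = 3.8 MB.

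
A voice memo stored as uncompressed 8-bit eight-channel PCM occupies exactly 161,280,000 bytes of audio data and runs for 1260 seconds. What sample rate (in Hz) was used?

Bytes = sample_rate × seconds × bytes_per_sample × channels.
sample_rate = 161,280,000 / (1,260 × 1 × 8) = 161,280,000 / 10,080 = 16,000 Hz.

16,000 Hz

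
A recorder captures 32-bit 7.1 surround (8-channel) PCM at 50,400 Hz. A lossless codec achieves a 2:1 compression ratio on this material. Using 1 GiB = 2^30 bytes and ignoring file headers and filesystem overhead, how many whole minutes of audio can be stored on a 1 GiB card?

22 minutes

Uncompressed byte rate = 50,400 × 4 × 8 = 1,612,800 bytes/s.
After 2:1 compression, effective rate ≈ 806400 bytes/s.
Capacity = 1 × 1,073,741,824 = 1,073,741,824 bytes.
1,073,741,824 / effective rate ≈ 1331.53 s → 22 minutes.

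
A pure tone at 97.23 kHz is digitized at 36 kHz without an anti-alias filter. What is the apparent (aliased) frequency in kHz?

10.77 kHz

Nyquist = 36,000/2 = 18,000 Hz; 97,230 Hz exceeds it.
Alias = |97,230 − 3×36,000| = |97,230 − 108,000| = 10,770 Hz = 10.77 kHz.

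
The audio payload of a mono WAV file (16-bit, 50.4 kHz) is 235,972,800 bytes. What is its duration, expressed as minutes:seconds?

39:01

Byte rate = 50,400 × 2 × 1 = 100,800 bytes/s.
Duration = 235,972,800 / 100,800 = 2,341 s.
2,341 s = 39:01.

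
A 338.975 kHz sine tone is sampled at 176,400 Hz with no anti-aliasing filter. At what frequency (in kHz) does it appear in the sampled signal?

13.825 kHz

Nyquist = 176,400/2 = 88,200 Hz; 338,975 Hz exceeds it.
Alias = |338,975 − 2×176,400| = |338,975 − 352,800| = 13,825 Hz = 13.825 kHz.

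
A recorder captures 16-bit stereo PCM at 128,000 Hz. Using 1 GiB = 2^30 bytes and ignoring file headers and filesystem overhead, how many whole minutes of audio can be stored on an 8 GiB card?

Uncompressed byte rate = 128,000 × 2 × 2 = 512,000 bytes/s.
Capacity = 8 × 1,073,741,824 = 8,589,934,592 bytes.
8,589,934,592 / 512,000 ≈ 16777.22 s → 279 minutes.

279 minutes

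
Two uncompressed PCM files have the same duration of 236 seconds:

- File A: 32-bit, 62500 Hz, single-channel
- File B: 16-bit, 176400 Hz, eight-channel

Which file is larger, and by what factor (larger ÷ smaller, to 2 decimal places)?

File A: 62,500 × 4 × 1 = 250,000 bytes/s.
File B: 176,400 × 2 × 8 = 2,822,400 bytes/s.
File B is larger; ratio = 666,086,400 / 59,000,000 = 11.29.

File B, by a factor of 11.29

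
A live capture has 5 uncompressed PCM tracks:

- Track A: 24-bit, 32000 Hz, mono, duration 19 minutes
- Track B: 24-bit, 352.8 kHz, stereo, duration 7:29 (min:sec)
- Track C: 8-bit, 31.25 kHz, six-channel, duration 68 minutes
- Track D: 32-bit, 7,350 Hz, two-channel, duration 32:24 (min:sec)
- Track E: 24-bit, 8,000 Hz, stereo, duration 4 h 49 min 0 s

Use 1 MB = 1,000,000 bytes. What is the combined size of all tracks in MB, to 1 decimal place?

Track A: 19 minutes = 1,140 s; 32,000 × 1,140 × 3 × 1 = 109,440,000 bytes.
Track B: 7:29 (min:sec) = 449 s; 352,800 × 449 × 3 × 2 = 950,443,200 bytes.
Track C: 68 minutes = 4,080 s; 31,250 × 4,080 × 1 × 6 = 765,000,000 bytes.
Track D: 32:24 (min:sec) = 1,944 s; 7,350 × 1,944 × 4 × 2 = 114,307,200 bytes.
Track E: 4 h 49 min 0 s = 17,340 s; 8,000 × 17,340 × 3 × 2 = 832,320,000 bytes.
Total = 2,771,510,400 bytes = 2771.5 MB.

2771.5 MB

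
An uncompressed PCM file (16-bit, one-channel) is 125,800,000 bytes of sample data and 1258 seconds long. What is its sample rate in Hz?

Bytes = sample_rate × seconds × bytes_per_sample × channels.
sample_rate = 125,800,000 / (1,258 × 2 × 1) = 125,800,000 / 2,516 = 50,000 Hz.

50,000 Hz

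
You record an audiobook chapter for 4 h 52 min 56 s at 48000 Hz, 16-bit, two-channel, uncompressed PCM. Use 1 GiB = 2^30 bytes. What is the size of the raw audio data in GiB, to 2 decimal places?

Duration = 4 h 52 min 56 s = 17,576 s.
Bytes = 48,000 samples/s × 17,576 s × 2 bytes/sample × 2 ch = 3,374,592,000 bytes.
3,374,592,000 / 1,073,741,824 = 3.14 GiB.

3.14 GiB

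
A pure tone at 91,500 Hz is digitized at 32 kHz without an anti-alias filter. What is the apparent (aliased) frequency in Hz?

4,500 Hz

Nyquist = 32,000/2 = 16,000 Hz; 91,500 Hz exceeds it.
Alias = |91,500 − 3×32,000| = |91,500 − 96,000| = 4,500 Hz.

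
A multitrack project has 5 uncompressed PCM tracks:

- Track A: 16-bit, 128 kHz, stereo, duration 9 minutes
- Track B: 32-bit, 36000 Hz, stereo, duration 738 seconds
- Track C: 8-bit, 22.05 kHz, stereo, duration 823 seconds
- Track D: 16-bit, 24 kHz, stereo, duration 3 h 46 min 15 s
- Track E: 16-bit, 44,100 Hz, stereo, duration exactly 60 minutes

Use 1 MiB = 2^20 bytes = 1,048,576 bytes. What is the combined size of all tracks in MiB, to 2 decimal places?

2349.43 MiB

Track A: 9 minutes = 540 s; 128,000 × 540 × 2 × 2 = 276,480,000 bytes.
Track B: 36,000 × 738 × 4 × 2 = 212,544,000 bytes.
Track C: 22,050 × 823 × 1 × 2 = 36,294,300 bytes.
Track D: 3 h 46 min 15 s = 13,575 s; 24,000 × 13,575 × 2 × 2 = 1,303,200,000 bytes.
Track E: exactly 60 minutes = 3,600 s; 44,100 × 3,600 × 2 × 2 = 635,040,000 bytes.
Total = 2,463,558,300 bytes = 2349.43 MiB.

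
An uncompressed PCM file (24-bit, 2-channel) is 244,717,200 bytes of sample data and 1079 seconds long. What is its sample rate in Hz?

Bytes = sample_rate × seconds × bytes_per_sample × channels.
sample_rate = 244,717,200 / (1,079 × 3 × 2) = 244,717,200 / 6,474 = 37,800 Hz.

37,800 Hz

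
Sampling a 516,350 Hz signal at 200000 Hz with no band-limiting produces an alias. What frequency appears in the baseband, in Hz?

Nyquist = 200,000/2 = 100,000 Hz; 516,350 Hz exceeds it.
Alias = |516,350 − 3×200,000| = |516,350 − 600,000| = 83,650 Hz.

83,650 Hz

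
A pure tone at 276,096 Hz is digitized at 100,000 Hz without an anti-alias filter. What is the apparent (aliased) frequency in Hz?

23,904 Hz

Nyquist = 100,000/2 = 50,000 Hz; 276,096 Hz exceeds it.
Alias = |276,096 − 3×100,000| = |276,096 − 300,000| = 23,904 Hz.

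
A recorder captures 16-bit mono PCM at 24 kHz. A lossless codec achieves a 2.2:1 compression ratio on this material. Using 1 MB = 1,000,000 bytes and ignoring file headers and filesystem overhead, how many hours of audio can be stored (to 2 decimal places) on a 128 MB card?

Uncompressed byte rate = 24,000 × 2 × 1 = 48,000 bytes/s.
After 2.2:1 compression, effective rate ≈ 21818.18 bytes/s.
Capacity = 128 × 1,000,000 = 128,000,000 bytes.
128,000,000 / effective rate ≈ 5866.67 s → 1.63 hours.

1.63 hours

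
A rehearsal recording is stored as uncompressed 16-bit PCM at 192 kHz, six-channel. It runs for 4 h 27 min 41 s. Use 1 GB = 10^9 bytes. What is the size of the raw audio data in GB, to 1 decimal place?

Duration = 4 h 27 min 41 s = 16,061 s.
Bytes = 192,000 samples/s × 16,061 s × 2 bytes/sample × 6 ch = 37,004,544,000 bytes.
37,004,544,000 / 1,000,000,000 = 37.0 GB.

37.0 GB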